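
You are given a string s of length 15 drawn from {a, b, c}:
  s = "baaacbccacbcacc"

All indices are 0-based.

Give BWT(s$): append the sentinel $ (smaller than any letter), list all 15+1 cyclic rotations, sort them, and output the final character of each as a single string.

rank  rotation          last
    0  $baaacbccacbcacc  c
    1  aaacbccacbcacc$b  b
    2  aacbccacbcacc$ba  a
    3  acbcacc$baaacbcc  c
    4  acbccacbcacc$baa  a
    5  acc$baaacbccacbc  c
    6  baaacbccacbcacc$  $
    7  bcacc$baaacbccac  c
    8  bccacbcacc$baaac  c
    9  c$baaacbccacbcac  c
   10  cacbcacc$baaacbc  c
   11  cacc$baaacbccacb  b
   12  cbcacc$baaacbcca  a
   13  cbccacbcacc$baaa  a
   14  cc$baaacbccacbca  a
   15  ccacbcacc$baaacb  b

cbacac$ccccbaaab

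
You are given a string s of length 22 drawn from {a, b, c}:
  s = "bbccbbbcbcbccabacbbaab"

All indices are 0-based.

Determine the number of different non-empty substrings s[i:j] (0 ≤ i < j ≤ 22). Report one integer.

sorted suffixes:
  #0 SA[0]=19  'aab'
  #1 SA[1]=20  'ab'
  #2 SA[2]=13  'abacbbaab'
  #3 SA[3]=15  'acbbaab'
  #4 SA[4]=21  'b'
  #5 SA[5]=18  'baab'
  #6 SA[6]=14  'bacbbaab'
  #7 SA[7]=17  'bbaab'
  #8 SA[8]=4  'bbbcbcbccabacbbaab'
  #9 SA[9]=5  'bbcbcbccabacbbaab'
  #10 SA[10]=0  'bbccbbbcbcbccabacbbaab'
  #11 SA[11]=6  'bcbcbccabacbbaab'
  #12 SA[12]=8  'bcbccabacbbaab'
  #13 SA[13]=10  'bccabacbbaab'
  #14 SA[14]=1  'bccbbbcbcbccabacbbaab'
  #15 SA[15]=12  'cabacbbaab'
  #16 SA[16]=16  'cbbaab'
  #17 SA[17]=3  'cbbbcbcbccabacbbaab'
  #18 SA[18]=7  'cbcbccabacbbaab'
  #19 SA[19]=9  'cbccabacbbaab'
  #20 SA[20]=11  'ccabacbbaab'
  #21 SA[21]=2  'ccbbbcbcbccabacbbaab'

SA = [19, 20, 13, 15, 21, 18, 14, 17, 4, 5, 0, 6, 8, 10, 1, 12, 16, 3, 7, 9, 11, 2]
[i] adj suffixes → lcp
  [1] 19/20 → 1 ('a')
  [2] 20/13 → 2 ('ab')
  [3] 13/15 → 1 ('a')
  [4] 15/21 → 0 ('')
  [5] 21/18 → 1 ('b')
  [6] 18/14 → 2 ('ba')
  [7] 14/17 → 1 ('b')
  [8] 17/4 → 2 ('bb')
  [9] 4/5 → 2 ('bb')
  [10] 5/0 → 3 ('bbc')
  [11] 0/6 → 1 ('b')
  [12] 6/8 → 4 ('bcbc')
  [13] 8/10 → 2 ('bc')
  [14] 10/1 → 3 ('bcc')
  [15] 1/12 → 0 ('')
  [16] 12/16 → 1 ('c')
  [17] 16/3 → 3 ('cbb')
  [18] 3/7 → 2 ('cb')
  [19] 7/9 → 3 ('cbc')
  [20] 9/11 → 1 ('c')
  [21] 11/2 → 2 ('cc')

n(n+1)/2 = 22·23/2 = 253
Σ LCP = 0 + 1 + 2 + 1 + 0 + 1 + 2 + 1 + 2 + 2 + 3 + 1 + 4 + 2 + 3 + 0 + 1 + 3 + 2 + 3 + 1 + 2 = 37
distinct = 253 − 37 = 216

216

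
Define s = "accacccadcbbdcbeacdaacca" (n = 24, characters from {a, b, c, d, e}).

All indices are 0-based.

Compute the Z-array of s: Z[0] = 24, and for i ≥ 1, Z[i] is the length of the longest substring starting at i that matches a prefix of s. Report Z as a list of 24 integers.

Z[0]=24
i=1: outside box; Z[1]=0
i=2: outside box; Z[2]=0
i=3: outside box; Z[3]=3 scan→box=[3,6)
i=4: min(r-i=2, Z[1]=0)=0; Z[4]=0
i=5: min(r-i=1, Z[2]=0)=0; Z[5]=0
i=6: outside box; Z[6]=0
i=7: outside box; Z[7]=1 scan→box=[7,8)
i=8: outside box; Z[8]=0
i=9: outside box; Z[9]=0
i=10: outside box; Z[10]=0
i=11: outside box; Z[11]=0
i=12: outside box; Z[12]=0
i=13: outside box; Z[13]=0
i=14: outside box; Z[14]=0
i=15: outside box; Z[15]=0
i=16: outside box; Z[16]=2 scan→box=[16,18)
i=17: min(r-i=1, Z[1]=0)=0; Z[17]=0
i=18: outside box; Z[18]=0
i=19: outside box; Z[19]=1 scan→box=[19,20)
i=20: outside box; Z[20]=4 scan→box=[20,24)
i=21: min(r-i=3, Z[1]=0)=0; Z[21]=0
i=22: min(r-i=2, Z[2]=0)=0; Z[22]=0
i=23: min(r-i=1, Z[3]=3)=1; Z[23]=1

[24, 0, 0, 3, 0, 0, 0, 1, 0, 0, 0, 0, 0, 0, 0, 0, 2, 0, 0, 1, 4, 0, 0, 1]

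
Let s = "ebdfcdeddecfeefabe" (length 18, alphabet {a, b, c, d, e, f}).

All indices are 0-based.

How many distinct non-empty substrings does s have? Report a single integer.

158

sorted suffixes:
  #0 SA[0]=15  'abe'
  #1 SA[1]=1  'bdfcdeddecfeefabe'
  #2 SA[2]=16  'be'
  #3 SA[3]=4  'cdeddecfeefabe'
  #4 SA[4]=10  'cfeefabe'
  #5 SA[5]=7  'ddecfeefabe'
  #6 SA[6]=8  'decfeefabe'
  #7 SA[7]=5  'deddecfeefabe'
  #8 SA[8]=2  'dfcdeddecfeefabe'
  #9 SA[9]=17  'e'
  #10 SA[10]=0  'ebdfcdeddecfeefabe'
  #11 SA[11]=9  'ecfeefabe'
  #12 SA[12]=6  'eddecfeefabe'
  #13 SA[13]=12  'eefabe'
  #14 SA[14]=13  'efabe'
  #15 SA[15]=14  'fabe'
  #16 SA[16]=3  'fcdeddecfeefabe'
  #17 SA[17]=11  'feefabe'

SA = [15, 1, 16, 4, 10, 7, 8, 5, 2, 17, 0, 9, 6, 12, 13, 14, 3, 11]
rank  pair      lcp
   1  s[15:],s[1:]  0  ''
   2  s[1:],s[16:]  1  'b'
   3  s[16:],s[4:]  0  ''
   4  s[4:],s[10:]  1  'c'
   5  s[10:],s[7:]  0  ''
   6  s[7:],s[8:]  1  'd'
   7  s[8:],s[5:]  2  'de'
   8  s[5:],s[2:]  1  'd'
   9  s[2:],s[17:]  0  ''
  10  s[17:],s[0:]  1  'e'
  11  s[0:],s[9:]  1  'e'
  12  s[9:],s[6:]  1  'e'
  13  s[6:],s[12:]  1  'e'
  14  s[12:],s[13:]  1  'e'
  15  s[13:],s[14:]  0  ''
  16  s[14:],s[3:]  1  'f'
  17  s[3:],s[11:]  1  'f'

n(n+1)/2 = 18·19/2 = 171
Σ LCP = 0 + 0 + 1 + 0 + 1 + 0 + 1 + 2 + 1 + 0 + 1 + 1 + 1 + 1 + 1 + 0 + 1 + 1 = 13
distinct = 171 − 13 = 158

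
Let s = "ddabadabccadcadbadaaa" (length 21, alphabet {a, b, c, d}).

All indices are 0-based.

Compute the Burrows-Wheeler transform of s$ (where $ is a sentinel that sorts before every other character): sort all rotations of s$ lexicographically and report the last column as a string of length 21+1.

rank  rotation                last
    0  $ddabadabccadcadbadaaa  a
    1  a$ddabadabccadcadbadaa  a
    2  aa$ddabadabccadcadbada  a
    3  aaa$ddabadabccadcadbad  d
    4  abadabccadcadbadaaa$dd  d
    5  abccadcadbadaaa$ddabad  d
    6  adaaa$ddabadabccadcadb  b
    7  adabccadcadbadaaa$ddab  b
    8  adbadaaa$ddabadabccadc  c
    9  adcadbadaaa$ddabadabcc  c
   10  badaaa$ddabadabccadcad  d
   11  badabccadcadbadaaa$dda  a
   12  bccadcadbadaaa$ddabada  a
   13  cadbadaaa$ddabadabccad  d
   14  cadcadbadaaa$ddabadabc  c
   15  ccadcadbadaaa$ddabadab  b
   16  daaa$ddabadabccadcadba  a
   17  dabadabccadcadbadaaa$d  d
   18  dabccadcadbadaaa$ddaba  a
   19  dbadaaa$ddabadabccadca  a
   20  dcadbadaaa$ddabadabcca  a
   21  ddabadabccadcadbadaaa$  $

aaadddbbccdaadcbadaaa$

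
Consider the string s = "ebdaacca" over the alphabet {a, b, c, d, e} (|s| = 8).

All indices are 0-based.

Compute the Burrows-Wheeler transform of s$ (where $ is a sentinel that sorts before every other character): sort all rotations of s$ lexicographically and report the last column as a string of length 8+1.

acdaecab$

rank  rotation   last
    0  $ebdaacca  a
    1  a$ebdaacc  c
    2  aacca$ebd  d
    3  acca$ebda  a
    4  bdaacca$e  e
    5  ca$ebdaac  c
    6  cca$ebdaa  a
    7  daacca$eb  b
    8  ebdaacca$  $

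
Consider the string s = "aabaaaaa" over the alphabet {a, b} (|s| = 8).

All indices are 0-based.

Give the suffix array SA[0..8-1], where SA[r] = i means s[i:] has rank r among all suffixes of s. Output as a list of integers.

rank→(start, suffix):
  0 → (7, 'a')
  1 → (6, 'aa')
  2 → (5, 'aaa')
  3 → (4, 'aaaa')
  4 → (3, 'aaaaa')
  5 → (0, 'aabaaaaa')
  6 → (1, 'abaaaaa')
  7 → (2, 'baaaaa')

[7, 6, 5, 4, 3, 0, 1, 2]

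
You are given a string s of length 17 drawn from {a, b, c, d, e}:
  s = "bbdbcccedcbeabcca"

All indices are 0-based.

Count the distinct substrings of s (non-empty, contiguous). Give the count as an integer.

137

sorted suffixes:
  #0 SA[0]=16  'a'
  #1 SA[1]=12  'abcca'
  #2 SA[2]=0  'bbdbcccedcbeabcca'
  #3 SA[3]=13  'bcca'
  #4 SA[4]=3  'bcccedcbeabcca'
  #5 SA[5]=1  'bdbcccedcbeabcca'
  #6 SA[6]=10  'beabcca'
  #7 SA[7]=15  'ca'
  #8 SA[8]=9  'cbeabcca'
  #9 SA[9]=14  'cca'
  #10 SA[10]=4  'cccedcbeabcca'
  #11 SA[11]=5  'ccedcbeabcca'
  #12 SA[12]=6  'cedcbeabcca'
  #13 SA[13]=2  'dbcccedcbeabcca'
  #14 SA[14]=8  'dcbeabcca'
  #15 SA[15]=11  'eabcca'
  #16 SA[16]=7  'edcbeabcca'

SA = [16, 12, 0, 13, 3, 1, 10, 15, 9, 14, 4, 5, 6, 2, 8, 11, 7]
[i] adj suffixes → lcp
  [1] 16/12 → 1 ('a')
  [2] 12/0 → 0 ('')
  [3] 0/13 → 1 ('b')
  [4] 13/3 → 3 ('bcc')
  [5] 3/1 → 1 ('b')
  [6] 1/10 → 1 ('b')
  [7] 10/15 → 0 ('')
  [8] 15/9 → 1 ('c')
  [9] 9/14 → 1 ('c')
  [10] 14/4 → 2 ('cc')
  [11] 4/5 → 2 ('cc')
  [12] 5/6 → 1 ('c')
  [13] 6/2 → 0 ('')
  [14] 2/8 → 1 ('d')
  [15] 8/11 → 0 ('')
  [16] 11/7 → 1 ('e')

n(n+1)/2 = 17·18/2 = 153
Σ LCP = 0 + 1 + 0 + 1 + 3 + 1 + 1 + 0 + 1 + 1 + 2 + 2 + 1 + 0 + 1 + 0 + 1 = 16
distinct = 153 − 16 = 137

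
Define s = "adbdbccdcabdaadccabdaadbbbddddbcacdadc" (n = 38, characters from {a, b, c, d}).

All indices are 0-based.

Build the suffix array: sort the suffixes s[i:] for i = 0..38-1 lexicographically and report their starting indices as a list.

sorted suffixes:
  #0 SA[0]=20  'aadbbbddddbcacdadc'
  #1 SA[1]=12  'aadccabdaadbbbddddbcacdadc'
  #2 SA[2]=17  'abdaadbbbddddbcacdadc'
  #3 SA[3]=9  'abdaadccabdaadbbbddddbcacdadc'
  #4 SA[4]=32  'acdadc'
  #5 SA[5]=21  'adbbbddddbcacdadc'
  #6 SA[6]=0  'adbdbccdcabdaadccabdaadbbbddddbcacdadc'
  #7 SA[7]=35  'adc'
  #8 SA[8]=13  'adccabdaadbbbddddbcacdadc'
  #9 SA[9]=23  'bbbddddbcacdadc'
  #10 SA[10]=24  'bbddddbcacdadc'
  #11 SA[11]=30  'bcacdadc'
  #12 SA[12]=4  'bccdcabdaadccabdaadbbbddddbcacdadc'
  #13 SA[13]=18  'bdaadbbbddddbcacdadc'
  #14 SA[14]=10  'bdaadccabdaadbbbddddbcacdadc'
  #15 SA[15]=2  'bdbccdcabdaadccabdaadbbbddddbcacdadc'
  #16 SA[16]=25  'bddddbcacdadc'
  #17 SA[17]=37  'c'
  #18 SA[18]=16  'cabdaadbbbddddbcacdadc'
  #19 SA[19]=8  'cabdaadccabdaadbbbddddbcacdadc'
  #20 SA[20]=31  'cacdadc'
  #21 SA[21]=15  'ccabdaadbbbddddbcacdadc'
  #22 SA[22]=5  'ccdcabdaadccabdaadbbbddddbcacdadc'
  #23 SA[23]=33  'cdadc'
  #24 SA[24]=6  'cdcabdaadccabdaadbbbddddbcacdadc'
  #25 SA[25]=19  'daadbbbddddbcacdadc'
  #26 SA[26]=11  'daadccabdaadbbbddddbcacdadc'
  #27 SA[27]=34  'dadc'
  #28 SA[28]=22  'dbbbddddbcacdadc'
  #29 SA[29]=29  'dbcacdadc'
  #30 SA[30]=3  'dbccdcabdaadccabdaadbbbddddbcacdadc'
  #31 SA[31]=1  'dbdbccdcabdaadccabdaadbbbddddbcacdadc'
  #32 SA[32]=36  'dc'
  #33 SA[33]=7  'dcabdaadccabdaadbbbddddbcacdadc'
  #34 SA[34]=14  'dccabdaadbbbddddbcacdadc'
  #35 SA[35]=28  'ddbcacdadc'
  #36 SA[36]=27  'dddbcacdadc'
  #37 SA[37]=26  'ddddbcacdadc'

[20, 12, 17, 9, 32, 21, 0, 35, 13, 23, 24, 30, 4, 18, 10, 2, 25, 37, 16, 8, 31, 15, 5, 33, 6, 19, 11, 34, 22, 29, 3, 1, 36, 7, 14, 28, 27, 26]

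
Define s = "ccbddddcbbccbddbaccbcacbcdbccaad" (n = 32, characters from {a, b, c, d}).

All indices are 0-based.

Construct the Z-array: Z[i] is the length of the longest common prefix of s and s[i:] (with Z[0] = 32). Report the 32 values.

Z[0]=32
i=1: fresh scan; Z[1]=1 extend→box=[1,2)
i=2: fresh scan; Z[2]=0
i=3: fresh scan; Z[3]=0
i=4: fresh scan; Z[4]=0
i=5: fresh scan; Z[5]=0
i=6: fresh scan; Z[6]=0
i=7: fresh scan; Z[7]=1 extend→box=[7,8)
i=8: fresh scan; Z[8]=0
i=9: fresh scan; Z[9]=0
i=10: fresh scan; Z[10]=5 extend→box=[10,15)
i=11: min(r-i=4, Z[1]=1)=1; Z[11]=1
i=12: min(r-i=3, Z[2]=0)=0; Z[12]=0
i=13: min(r-i=2, Z[3]=0)=0; Z[13]=0
i=14: min(r-i=1, Z[4]=0)=0; Z[14]=0
i=15: fresh scan; Z[15]=0
i=16: fresh scan; Z[16]=0
i=17: fresh scan; Z[17]=3 extend→box=[17,20)
i=18: min(r-i=2, Z[1]=1)=1; Z[18]=1
i=19: min(r-i=1, Z[2]=0)=0; Z[19]=0
i=20: fresh scan; Z[20]=1 extend→box=[20,21)
i=21: fresh scan; Z[21]=0
i=22: fresh scan; Z[22]=1 extend→box=[22,23)
i=23: fresh scan; Z[23]=0
i=24: fresh scan; Z[24]=1 extend→box=[24,25)
i=25: fresh scan; Z[25]=0
i=26: fresh scan; Z[26]=0
i=27: fresh scan; Z[27]=2 extend→box=[27,29)
i=28: min(r-i=1, Z[1]=1)=1; Z[28]=1
i=29: fresh scan; Z[29]=0
i=30: fresh scan; Z[30]=0
i=31: fresh scan; Z[31]=0

[32, 1, 0, 0, 0, 0, 0, 1, 0, 0, 5, 1, 0, 0, 0, 0, 0, 3, 1, 0, 1, 0, 1, 0, 1, 0, 0, 2, 1, 0, 0, 0]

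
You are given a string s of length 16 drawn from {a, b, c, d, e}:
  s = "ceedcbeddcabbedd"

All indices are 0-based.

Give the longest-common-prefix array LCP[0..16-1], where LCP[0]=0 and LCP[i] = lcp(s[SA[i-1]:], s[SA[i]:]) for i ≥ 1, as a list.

[0, 0, 1, 4, 0, 1, 1, 0, 1, 2, 1, 2, 0, 2, 3, 1]

rank | idx | suffix
   0 |  10 | abbedd
   1 |  11 | bbedd
   2 |  12 | bedd
   3 |   5 | beddcabbedd
   4 |   9 | cabbedd
   5 |   4 | cbeddcabbedd
   6 |   0 | ceedcbeddcabbedd
   7 |  15 | d
   8 |   8 | dcabbedd
   9 |   3 | dcbeddcabbedd
  10 |  14 | dd
  11 |   7 | ddcabbedd
  12 |   2 | edcbeddcabbedd
  13 |  13 | edd
  14 |   6 | eddcabbedd
  15 |   1 | eedcbeddcabbedd

SA = [10, 11, 12, 5, 9, 4, 0, 15, 8, 3, 14, 7, 2, 13, 6, 1]
i: (SA[i-1],SA[i]) lcp shared
  1: (10,11) 0 ''
  2: (11,12) 1 'b'
  3: (12,5) 4 'bedd'
  4: (5,9) 0 ''
  5: (9,4) 1 'c'
  6: (4,0) 1 'c'
  7: (0,15) 0 ''
  8: (15,8) 1 'd'
  9: (8,3) 2 'dc'
  10: (3,14) 1 'd'
  11: (14,7) 2 'dd'
  12: (7,2) 0 ''
  13: (2,13) 2 'ed'
  14: (13,6) 3 'edd'
  15: (6,1) 1 'e'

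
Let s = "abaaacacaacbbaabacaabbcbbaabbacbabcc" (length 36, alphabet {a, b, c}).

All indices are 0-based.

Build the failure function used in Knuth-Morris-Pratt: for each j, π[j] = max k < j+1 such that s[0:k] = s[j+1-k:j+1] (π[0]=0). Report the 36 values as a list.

π[0] = 0
j=1 s[j]='b': π[1]=0 (border '')
j=2 s[j]='a': π[2]=1 (border 'a')
j=3 s[j]='a': k: 1→0; π[3]=1 (border 'a')
j=4 s[j]='a': k: 1→0; π[4]=1 (border 'a')
j=5 s[j]='c': k: 1→0; π[5]=0 (border '')
j=6 s[j]='a': π[6]=1 (border 'a')
j=7 s[j]='c': k: 1→0; π[7]=0 (border '')
j=8 s[j]='a': π[8]=1 (border 'a')
j=9 s[j]='a': k: 1→0; π[9]=1 (border 'a')
j=10 s[j]='c': k: 1→0; π[10]=0 (border '')
j=11 s[j]='b': π[11]=0 (border '')
j=12 s[j]='b': π[12]=0 (border '')
j=13 s[j]='a': π[13]=1 (border 'a')
j=14 s[j]='a': k: 1→0; π[14]=1 (border 'a')
j=15 s[j]='b': π[15]=2 (border 'ab')
j=16 s[j]='a': π[16]=3 (border 'aba')
j=17 s[j]='c': k: 3→1→0; π[17]=0 (border '')
j=18 s[j]='a': π[18]=1 (border 'a')
j=19 s[j]='a': k: 1→0; π[19]=1 (border 'a')
j=20 s[j]='b': π[20]=2 (border 'ab')
j=21 s[j]='b': k: 2→0; π[21]=0 (border '')
j=22 s[j]='c': π[22]=0 (border '')
j=23 s[j]='b': π[23]=0 (border '')
j=24 s[j]='b': π[24]=0 (border '')
j=25 s[j]='a': π[25]=1 (border 'a')
j=26 s[j]='a': k: 1→0; π[26]=1 (border 'a')
j=27 s[j]='b': π[27]=2 (border 'ab')
j=28 s[j]='b': k: 2→0; π[28]=0 (border '')
j=29 s[j]='a': π[29]=1 (border 'a')
j=30 s[j]='c': k: 1→0; π[30]=0 (border '')
j=31 s[j]='b': π[31]=0 (border '')
j=32 s[j]='a': π[32]=1 (border 'a')
j=33 s[j]='b': π[33]=2 (border 'ab')
j=34 s[j]='c': k: 2→0; π[34]=0 (border '')
j=35 s[j]='c': π[35]=0 (border '')

[0, 0, 1, 1, 1, 0, 1, 0, 1, 1, 0, 0, 0, 1, 1, 2, 3, 0, 1, 1, 2, 0, 0, 0, 0, 1, 1, 2, 0, 1, 0, 0, 1, 2, 0, 0]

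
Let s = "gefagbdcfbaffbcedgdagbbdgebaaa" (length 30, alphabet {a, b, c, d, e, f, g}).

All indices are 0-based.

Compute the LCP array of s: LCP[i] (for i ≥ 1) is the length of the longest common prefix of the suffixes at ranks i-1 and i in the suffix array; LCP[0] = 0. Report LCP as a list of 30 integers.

rank→(start, suffix):
  0 → (29, 'a')
  1 → (28, 'aa')
  2 → (27, 'aaa')
  3 → (10, 'affbcedgdagbbdgebaaa')
  4 → (19, 'agbbdgebaaa')
  5 → (3, 'agbdcfbaffbcedgdagbbdgebaaa')
  6 → (26, 'baaa')
  7 → (9, 'baffbcedgdagbbdgebaaa')
  8 → (21, 'bbdgebaaa')
  9 → (13, 'bcedgdagbbdgebaaa')
  10 → (5, 'bdcfbaffbcedgdagbbdgebaaa')
  11 → (22, 'bdgebaaa')
  12 → (14, 'cedgdagbbdgebaaa')
  13 → (7, 'cfbaffbcedgdagbbdgebaaa')
  14 → (18, 'dagbbdgebaaa')
  15 → (6, 'dcfbaffbcedgdagbbdgebaaa')
  16 → (16, 'dgdagbbdgebaaa')
  17 → (23, 'dgebaaa')
  18 → (25, 'ebaaa')
  19 → (15, 'edgdagbbdgebaaa')
  20 → (1, 'efagbdcfbaffbcedgdagbbdgebaaa')
  21 → (2, 'fagbdcfbaffbcedgdagbbdgebaaa')
  22 → (8, 'fbaffbcedgdagbbdgebaaa')
  23 → (12, 'fbcedgdagbbdgebaaa')
  24 → (11, 'ffbcedgdagbbdgebaaa')
  25 → (20, 'gbbdgebaaa')
  26 → (4, 'gbdcfbaffbcedgdagbbdgebaaa')
  27 → (17, 'gdagbbdgebaaa')
  28 → (24, 'gebaaa')
  29 → (0, 'gefagbdcfbaffbcedgdagbbdgebaaa')

SA = [29, 28, 27, 10, 19, 3, 26, 9, 21, 13, 5, 22, 14, 7, 18, 6, 16, 23, 25, 15, 1, 2, 8, 12, 11, 20, 4, 17, 24, 0]
[i] adj suffixes → lcp
  [1] 29/28 → 1 ('a')
  [2] 28/27 → 2 ('aa')
  [3] 27/10 → 1 ('a')
  [4] 10/19 → 1 ('a')
  [5] 19/3 → 3 ('agb')
  [6] 3/26 → 0 ('')
  [7] 26/9 → 2 ('ba')
  [8] 9/21 → 1 ('b')
  [9] 21/13 → 1 ('b')
  [10] 13/5 → 1 ('b')
  [11] 5/22 → 2 ('bd')
  [12] 22/14 → 0 ('')
  [13] 14/7 → 1 ('c')
  [14] 7/18 → 0 ('')
  [15] 18/6 → 1 ('d')
  [16] 6/16 → 1 ('d')
  [17] 16/23 → 2 ('dg')
  [18] 23/25 → 0 ('')
  [19] 25/15 → 1 ('e')
  [20] 15/1 → 1 ('e')
  [21] 1/2 → 0 ('')
  [22] 2/8 → 1 ('f')
  [23] 8/12 → 2 ('fb')
  [24] 12/11 → 1 ('f')
  [25] 11/20 → 0 ('')
  [26] 20/4 → 2 ('gb')
  [27] 4/17 → 1 ('g')
  [28] 17/24 → 1 ('g')
  [29] 24/0 → 2 ('ge')

[0, 1, 2, 1, 1, 3, 0, 2, 1, 1, 1, 2, 0, 1, 0, 1, 1, 2, 0, 1, 1, 0, 1, 2, 1, 0, 2, 1, 1, 2]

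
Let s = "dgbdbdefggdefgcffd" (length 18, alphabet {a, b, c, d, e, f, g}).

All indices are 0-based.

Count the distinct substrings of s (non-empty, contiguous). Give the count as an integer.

152

rank→(start, suffix):
  0 → (2, 'bdbdefggdefgcffd')
  1 → (4, 'bdefggdefgcffd')
  2 → (14, 'cffd')
  3 → (17, 'd')
  4 → (3, 'dbdefggdefgcffd')
  5 → (10, 'defgcffd')
  6 → (5, 'defggdefgcffd')
  7 → (0, 'dgbdbdefggdefgcffd')
  8 → (11, 'efgcffd')
  9 → (6, 'efggdefgcffd')
  10 → (16, 'fd')
  11 → (15, 'ffd')
  12 → (12, 'fgcffd')
  13 → (7, 'fggdefgcffd')
  14 → (1, 'gbdbdefggdefgcffd')
  15 → (13, 'gcffd')
  16 → (9, 'gdefgcffd')
  17 → (8, 'ggdefgcffd')

SA = [2, 4, 14, 17, 3, 10, 5, 0, 11, 6, 16, 15, 12, 7, 1, 13, 9, 8]
[i] adj suffixes → lcp
  [1] 2/4 → 2 ('bd')
  [2] 4/14 → 0 ('')
  [3] 14/17 → 0 ('')
  [4] 17/3 → 1 ('d')
  [5] 3/10 → 1 ('d')
  [6] 10/5 → 4 ('defg')
  [7] 5/0 → 1 ('d')
  [8] 0/11 → 0 ('')
  [9] 11/6 → 3 ('efg')
  [10] 6/16 → 0 ('')
  [11] 16/15 → 1 ('f')
  [12] 15/12 → 1 ('f')
  [13] 12/7 → 2 ('fg')
  [14] 7/1 → 0 ('')
  [15] 1/13 → 1 ('g')
  [16] 13/9 → 1 ('g')
  [17] 9/8 → 1 ('g')

n(n+1)/2 = 18·19/2 = 171
Σ LCP = 0 + 2 + 0 + 0 + 1 + 1 + 4 + 1 + 0 + 3 + 0 + 1 + 1 + 2 + 0 + 1 + 1 + 1 = 19
distinct = 171 − 19 = 152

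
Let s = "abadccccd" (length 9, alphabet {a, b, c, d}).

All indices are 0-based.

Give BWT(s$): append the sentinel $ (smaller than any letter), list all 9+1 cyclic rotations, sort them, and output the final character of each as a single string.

rank  rotation    last
    0  $abadccccd  d
    1  abadccccd$  $
    2  adccccd$ab  b
    3  badccccd$a  a
    4  ccccd$abad  d
    5  cccd$abadc  c
    6  ccd$abadcc  c
    7  cd$abadccc  c
    8  d$abadcccc  c
    9  dccccd$aba  a

d$badcccca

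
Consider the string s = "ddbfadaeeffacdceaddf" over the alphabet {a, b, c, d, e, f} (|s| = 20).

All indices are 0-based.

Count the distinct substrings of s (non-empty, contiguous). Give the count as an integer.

rank | idx | suffix
   0 |  11 | acdceaddf
   1 |   4 | adaeeffacdceaddf
   2 |  16 | addf
   3 |   6 | aeeffacdceaddf
   4 |   2 | bfadaeeffacdceaddf
   5 |  12 | cdceaddf
   6 |  14 | ceaddf
   7 |   5 | daeeffacdceaddf
   8 |   1 | dbfadaeeffacdceaddf
   9 |  13 | dceaddf
  10 |   0 | ddbfadaeeffacdceaddf
  11 |  17 | ddf
  12 |  18 | df
  13 |  15 | eaddf
  14 |   7 | eeffacdceaddf
  15 |   8 | effacdceaddf
  16 |  19 | f
  17 |  10 | facdceaddf
  18 |   3 | fadaeeffacdceaddf
  19 |   9 | ffacdceaddf

SA = [11, 4, 16, 6, 2, 12, 14, 5, 1, 13, 0, 17, 18, 15, 7, 8, 19, 10, 3, 9]
[i] adj suffixes → lcp
  [1] 11/4 → 1 ('a')
  [2] 4/16 → 2 ('ad')
  [3] 16/6 → 1 ('a')
  [4] 6/2 → 0 ('')
  [5] 2/12 → 0 ('')
  [6] 12/14 → 1 ('c')
  [7] 14/5 → 0 ('')
  [8] 5/1 → 1 ('d')
  [9] 1/13 → 1 ('d')
  [10] 13/0 → 1 ('d')
  [11] 0/17 → 2 ('dd')
  [12] 17/18 → 1 ('d')
  [13] 18/15 → 0 ('')
  [14] 15/7 → 1 ('e')
  [15] 7/8 → 1 ('e')
  [16] 8/19 → 0 ('')
  [17] 19/10 → 1 ('f')
  [18] 10/3 → 2 ('fa')
  [19] 3/9 → 1 ('f')

n(n+1)/2 = 20·21/2 = 210
Σ LCP = 0 + 1 + 2 + 1 + 0 + 0 + 1 + 0 + 1 + 1 + 1 + 2 + 1 + 0 + 1 + 1 + 0 + 1 + 2 + 1 = 17
distinct = 210 − 17 = 193

193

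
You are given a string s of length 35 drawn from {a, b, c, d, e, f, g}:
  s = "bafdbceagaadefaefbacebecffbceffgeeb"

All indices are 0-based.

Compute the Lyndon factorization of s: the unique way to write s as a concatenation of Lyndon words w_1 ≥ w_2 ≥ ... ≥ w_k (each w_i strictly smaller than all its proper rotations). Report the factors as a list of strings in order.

emit factor 1: 'b' (i=0, period=1)
emit factor 2: 'afdbceag' (i=1, period=8)
emit factor 3: 'aadefaefbacebecffbceffgeeb' (i=9, period=26)

["b", "afdbceag", "aadefaefbacebecffbceffgeeb"]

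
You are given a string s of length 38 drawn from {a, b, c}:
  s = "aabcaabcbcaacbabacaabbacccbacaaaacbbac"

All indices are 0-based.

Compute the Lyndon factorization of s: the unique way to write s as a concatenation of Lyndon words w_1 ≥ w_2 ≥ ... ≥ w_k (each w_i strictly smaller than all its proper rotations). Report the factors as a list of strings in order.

emit factor 1: 'aabcaabcbcaacbabac' (i=0, period=18)
emit factor 2: 'aabbacccbac' (i=18, period=11)
emit factor 3: 'aaaacbbac' (i=29, period=9)

["aabcaabcbcaacbabac", "aabbacccbac", "aaaacbbac"]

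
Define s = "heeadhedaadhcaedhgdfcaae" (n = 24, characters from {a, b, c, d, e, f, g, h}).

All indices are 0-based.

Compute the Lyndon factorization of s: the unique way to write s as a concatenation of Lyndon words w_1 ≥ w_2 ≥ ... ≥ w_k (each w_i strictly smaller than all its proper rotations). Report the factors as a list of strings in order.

["h", "e", "e", "adhed", "aadhcaedhgdfcaae"]

emit factor 1: 'h' (i=0, period=1)
emit factor 2: 'e' (i=1, period=1)
emit factor 3: 'e' (i=2, period=1)
emit factor 4: 'adhed' (i=3, period=5)
emit factor 5: 'aadhcaedhgdfcaae' (i=8, period=16)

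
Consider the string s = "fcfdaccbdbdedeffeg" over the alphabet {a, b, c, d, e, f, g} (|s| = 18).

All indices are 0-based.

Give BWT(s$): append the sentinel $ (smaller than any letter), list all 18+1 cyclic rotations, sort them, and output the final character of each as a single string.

rank  rotation             last
    0  $fcfdaccbdbdedeffeg  g
    1  accbdbdedeffeg$fcfd  d
    2  bdbdedeffeg$fcfdacc  c
    3  bdedeffeg$fcfdaccbd  d
    4  cbdbdedeffeg$fcfdac  c
    5  ccbdbdedeffeg$fcfda  a
    6  cfdaccbdbdedeffeg$f  f
    7  daccbdbdedeffeg$fcf  f
    8  dbdedeffeg$fcfdaccb  b
    9  dedeffeg$fcfdaccbdb  b
   10  deffeg$fcfdaccbdbde  e
   11  edeffeg$fcfdaccbdbd  d
   12  effeg$fcfdaccbdbded  d
   13  eg$fcfdaccbdbdedeff  f
   14  fcfdaccbdbdedeffeg$  $
   15  fdaccbdbdedeffeg$fc  c
   16  feg$fcfdaccbdbdedef  f
   17  ffeg$fcfdaccbdbdede  e
   18  g$fcfdaccbdbdedeffe  e

gdcdcaffbbeddf$cfee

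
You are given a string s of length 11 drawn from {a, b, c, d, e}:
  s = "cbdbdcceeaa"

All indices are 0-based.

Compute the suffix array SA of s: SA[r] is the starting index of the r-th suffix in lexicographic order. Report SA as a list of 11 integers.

rank | idx | suffix
   0 |  10 | a
   1 |   9 | aa
   2 |   1 | bdbdcceeaa
   3 |   3 | bdcceeaa
   4 |   0 | cbdbdcceeaa
   5 |   5 | cceeaa
   6 |   6 | ceeaa
   7 |   2 | dbdcceeaa
   8 |   4 | dcceeaa
   9 |   8 | eaa
  10 |   7 | eeaa

[10, 9, 1, 3, 0, 5, 6, 2, 4, 8, 7]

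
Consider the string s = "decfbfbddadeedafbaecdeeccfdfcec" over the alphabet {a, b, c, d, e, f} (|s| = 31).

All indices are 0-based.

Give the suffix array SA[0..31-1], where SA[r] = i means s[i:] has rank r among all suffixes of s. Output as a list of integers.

[9, 17, 14, 16, 6, 4, 30, 23, 19, 28, 2, 24, 8, 13, 7, 0, 20, 10, 26, 29, 22, 18, 1, 12, 21, 11, 15, 5, 3, 27, 25]

rank | idx | suffix
   0 |   9 | adeedafbaecdeeccfdfcec
   1 |  17 | aecdeeccfdfcec
   2 |  14 | afbaecdeeccfdfcec
   3 |  16 | baecdeeccfdfcec
   4 |   6 | bddadeedafbaecdeeccfdfcec
   5 |   4 | bfbddadeedafbaecdeeccfdfcec
   6 |  30 | c
   7 |  23 | ccfdfcec
   8 |  19 | cdeeccfdfcec
   9 |  28 | cec
  10 |   2 | cfbfbddadeedafbaecdeeccfdfcec
  11 |  24 | cfdfcec
  12 |   8 | dadeedafbaecdeeccfdfcec
  13 |  13 | dafbaecdeeccfdfcec
  14 |   7 | ddadeedafbaecdeeccfdfcec
  15 |   0 | decfbfbddadeedafbaecdeeccfdfcec
  16 |  20 | deeccfdfcec
  17 |  10 | deedafbaecdeeccfdfcec
  18 |  26 | dfcec
  19 |  29 | ec
  20 |  22 | eccfdfcec
  21 |  18 | ecdeeccfdfcec
  22 |   1 | ecfbfbddadeedafbaecdeeccfdfcec
  23 |  12 | edafbaecdeeccfdfcec
  24 |  21 | eeccfdfcec
  25 |  11 | eedafbaecdeeccfdfcec
  26 |  15 | fbaecdeeccfdfcec
  27 |   5 | fbddadeedafbaecdeeccfdfcec
  28 |   3 | fbfbddadeedafbaecdeeccfdfcec
  29 |  27 | fcec
  30 |  25 | fdfcec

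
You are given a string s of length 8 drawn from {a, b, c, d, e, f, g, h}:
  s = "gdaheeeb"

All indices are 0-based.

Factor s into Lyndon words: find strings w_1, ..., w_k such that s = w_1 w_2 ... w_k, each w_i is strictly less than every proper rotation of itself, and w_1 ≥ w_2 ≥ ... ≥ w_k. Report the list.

emit factor 1: 'g' (i=0, period=1)
emit factor 2: 'd' (i=1, period=1)
emit factor 3: 'aheeeb' (i=2, period=6)

["g", "d", "aheeeb"]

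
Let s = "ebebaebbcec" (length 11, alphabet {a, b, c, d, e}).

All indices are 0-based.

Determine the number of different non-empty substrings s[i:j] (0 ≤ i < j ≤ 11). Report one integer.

57

rank | idx | suffix
   0 |   4 | aebbcec
   1 |   3 | baebbcec
   2 |   6 | bbcec
   3 |   7 | bcec
   4 |   1 | bebaebbcec
   5 |  10 | c
   6 |   8 | cec
   7 |   2 | ebaebbcec
   8 |   5 | ebbcec
   9 |   0 | ebebaebbcec
  10 |   9 | ec

SA = [4, 3, 6, 7, 1, 10, 8, 2, 5, 0, 9]
rank  pair      lcp
   1  s[4:],s[3:]  0  ''
   2  s[3:],s[6:]  1  'b'
   3  s[6:],s[7:]  1  'b'
   4  s[7:],s[1:]  1  'b'
   5  s[1:],s[10:]  0  ''
   6  s[10:],s[8:]  1  'c'
   7  s[8:],s[2:]  0  ''
   8  s[2:],s[5:]  2  'eb'
   9  s[5:],s[0:]  2  'eb'
  10  s[0:],s[9:]  1  'e'

n(n+1)/2 = 11·12/2 = 66
Σ LCP = 0 + 0 + 1 + 1 + 1 + 0 + 1 + 0 + 2 + 2 + 1 = 9
distinct = 66 − 9 = 57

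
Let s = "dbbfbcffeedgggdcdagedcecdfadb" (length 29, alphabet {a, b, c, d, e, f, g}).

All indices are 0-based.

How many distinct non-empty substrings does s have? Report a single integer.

rank→(start, suffix):
  0 → (26, 'adb')
  1 → (17, 'agedcecdfadb')
  2 → (28, 'b')
  3 → (1, 'bbfbcffeedgggdcdagedcecdfadb')
  4 → (4, 'bcffeedgggdcdagedcecdfadb')
  5 → (2, 'bfbcffeedgggdcdagedcecdfadb')
  6 → (15, 'cdagedcecdfadb')
  7 → (23, 'cdfadb')
  8 → (21, 'cecdfadb')
  9 → (5, 'cffeedgggdcdagedcecdfadb')
  10 → (16, 'dagedcecdfadb')
  11 → (27, 'db')
  12 → (0, 'dbbfbcffeedgggdcdagedcecdfadb')
  13 → (14, 'dcdagedcecdfadb')
  14 → (20, 'dcecdfadb')
  15 → (24, 'dfadb')
  16 → (10, 'dgggdcdagedcecdfadb')
  17 → (22, 'ecdfadb')
  18 → (19, 'edcecdfadb')
  19 → (9, 'edgggdcdagedcecdfadb')
  20 → (8, 'eedgggdcdagedcecdfadb')
  21 → (25, 'fadb')
  22 → (3, 'fbcffeedgggdcdagedcecdfadb')
  23 → (7, 'feedgggdcdagedcecdfadb')
  24 → (6, 'ffeedgggdcdagedcecdfadb')
  25 → (13, 'gdcdagedcecdfadb')
  26 → (18, 'gedcecdfadb')
  27 → (12, 'ggdcdagedcecdfadb')
  28 → (11, 'gggdcdagedcecdfadb')

SA = [26, 17, 28, 1, 4, 2, 15, 23, 21, 5, 16, 27, 0, 14, 20, 24, 10, 22, 19, 9, 8, 25, 3, 7, 6, 13, 18, 12, 11]
[i] adj suffixes → lcp
  [1] 26/17 → 1 ('a')
  [2] 17/28 → 0 ('')
  [3] 28/1 → 1 ('b')
  [4] 1/4 → 1 ('b')
  [5] 4/2 → 1 ('b')
  [6] 2/15 → 0 ('')
  [7] 15/23 → 2 ('cd')
  [8] 23/21 → 1 ('c')
  [9] 21/5 → 1 ('c')
  [10] 5/16 → 0 ('')
  [11] 16/27 → 1 ('d')
  [12] 27/0 → 2 ('db')
  [13] 0/14 → 1 ('d')
  [14] 14/20 → 2 ('dc')
  [15] 20/24 → 1 ('d')
  [16] 24/10 → 1 ('d')
  [17] 10/22 → 0 ('')
  [18] 22/19 → 1 ('e')
  [19] 19/9 → 2 ('ed')
  [20] 9/8 → 1 ('e')
  [21] 8/25 → 0 ('')
  [22] 25/3 → 1 ('f')
  [23] 3/7 → 1 ('f')
  [24] 7/6 → 1 ('f')
  [25] 6/13 → 0 ('')
  [26] 13/18 → 1 ('g')
  [27] 18/12 → 1 ('g')
  [28] 12/11 → 2 ('gg')

n(n+1)/2 = 29·30/2 = 435
Σ LCP = 0 + 1 + 0 + 1 + 1 + 1 + 0 + 2 + 1 + 1 + 0 + 1 + 2 + 1 + 2 + 1 + 1 + 0 + 1 + 2 + 1 + 0 + 1 + 1 + 1 + 0 + 1 + 1 + 2 = 27
distinct = 435 − 27 = 408

408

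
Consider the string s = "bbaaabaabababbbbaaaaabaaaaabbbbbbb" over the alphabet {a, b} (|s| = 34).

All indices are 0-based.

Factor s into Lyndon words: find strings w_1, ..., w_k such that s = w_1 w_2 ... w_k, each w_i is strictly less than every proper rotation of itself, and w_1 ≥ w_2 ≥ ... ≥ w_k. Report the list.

emit factor 1: 'b' (i=0, period=1)
emit factor 2: 'b' (i=1, period=1)
emit factor 3: 'aaabaabababbbb' (i=2, period=14)
emit factor 4: 'aaaaabaaaaabbbbbbb' (i=16, period=18)

["b", "b", "aaabaabababbbb", "aaaaabaaaaabbbbbbb"]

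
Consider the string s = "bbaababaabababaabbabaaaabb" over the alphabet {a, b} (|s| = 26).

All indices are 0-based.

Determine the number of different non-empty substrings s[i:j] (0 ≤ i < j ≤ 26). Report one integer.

265

rank→(start, suffix):
  0 → (20, 'aaaabb')
  1 → (21, 'aaabb')
  2 → (2, 'aababaabababaabbabaaaabb')
  3 → (7, 'aabababaabbabaaaabb')
  4 → (22, 'aabb')
  5 → (14, 'aabbabaaaabb')
  6 → (18, 'abaaaabb')
  7 → (5, 'abaabababaabbabaaaabb')
  8 → (12, 'abaabbabaaaabb')
  9 → (3, 'ababaabababaabbabaaaabb')
  10 → (10, 'ababaabbabaaaabb')
  11 → (8, 'abababaabbabaaaabb')
  12 → (23, 'abb')
  13 → (15, 'abbabaaaabb')
  14 → (25, 'b')
  15 → (19, 'baaaabb')
  16 → (1, 'baababaabababaabbabaaaabb')
  17 → (6, 'baabababaabbabaaaabb')
  18 → (13, 'baabbabaaaabb')
  19 → (17, 'babaaaabb')
  20 → (4, 'babaabababaabbabaaaabb')
  21 → (11, 'babaabbabaaaabb')
  22 → (9, 'bababaabbabaaaabb')
  23 → (24, 'bb')
  24 → (0, 'bbaababaabababaabbabaaaabb')
  25 → (16, 'bbabaaaabb')

SA = [20, 21, 2, 7, 22, 14, 18, 5, 12, 3, 10, 8, 23, 15, 25, 19, 1, 6, 13, 17, 4, 11, 9, 24, 0, 16]
rank  pair      lcp
   1  s[20:],s[21:]  3  'aaa'
   2  s[21:],s[2:]  2  'aa'
   3  s[2:],s[7:]  6  'aababa'
   4  s[7:],s[22:]  3  'aab'
   5  s[22:],s[14:]  4  'aabb'
   6  s[14:],s[18:]  1  'a'
   7  s[18:],s[5:]  4  'abaa'
   8  s[5:],s[12:]  5  'abaab'
   9  s[12:],s[3:]  3  'aba'
  10  s[3:],s[10:]  7  'ababaab'
  11  s[10:],s[8:]  5  'ababa'
  12  s[8:],s[23:]  2  'ab'
  13  s[23:],s[15:]  3  'abb'
  14  s[15:],s[25:]  0  ''
  15  s[25:],s[19:]  1  'b'
  16  s[19:],s[1:]  3  'baa'
  17  s[1:],s[6:]  7  'baababa'
  18  s[6:],s[13:]  4  'baab'
  19  s[13:],s[17:]  2  'ba'
  20  s[17:],s[4:]  5  'babaa'
  21  s[4:],s[11:]  6  'babaab'
  22  s[11:],s[9:]  4  'baba'
  23  s[9:],s[24:]  1  'b'
  24  s[24:],s[0:]  2  'bb'
  25  s[0:],s[16:]  3  'bba'

n(n+1)/2 = 26·27/2 = 351
Σ LCP = 0 + 3 + 2 + 6 + 3 + 4 + 1 + 4 + 5 + 3 + 7 + 5 + 2 + 3 + 0 + 1 + 3 + 7 + 4 + 2 + 5 + 6 + 4 + 1 + 2 + 3 = 86
distinct = 351 − 86 = 265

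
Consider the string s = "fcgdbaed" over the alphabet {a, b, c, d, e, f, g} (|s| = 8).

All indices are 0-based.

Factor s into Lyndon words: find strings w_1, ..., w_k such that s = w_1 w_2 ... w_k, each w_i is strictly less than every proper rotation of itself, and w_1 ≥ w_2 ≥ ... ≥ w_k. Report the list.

emit factor 1: 'f' (i=0, period=1)
emit factor 2: 'cgd' (i=1, period=3)
emit factor 3: 'b' (i=4, period=1)
emit factor 4: 'aed' (i=5, period=3)

["f", "cgd", "b", "aed"]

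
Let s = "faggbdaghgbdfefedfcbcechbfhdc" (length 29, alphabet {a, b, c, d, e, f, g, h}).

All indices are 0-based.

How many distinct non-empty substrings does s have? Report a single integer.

408

rank→(start, suffix):
  0 → (1, 'aggbdaghgbdfefedfcbcechbfhdc')
  1 → (6, 'aghgbdfefedfcbcechbfhdc')
  2 → (19, 'bcechbfhdc')
  3 → (4, 'bdaghgbdfefedfcbcechbfhdc')
  4 → (10, 'bdfefedfcbcechbfhdc')
  5 → (24, 'bfhdc')
  6 → (28, 'c')
  7 → (18, 'cbcechbfhdc')
  8 → (20, 'cechbfhdc')
  9 → (22, 'chbfhdc')
  10 → (5, 'daghgbdfefedfcbcechbfhdc')
  11 → (27, 'dc')
  12 → (16, 'dfcbcechbfhdc')
  13 → (11, 'dfefedfcbcechbfhdc')
  14 → (21, 'echbfhdc')
  15 → (15, 'edfcbcechbfhdc')
  16 → (13, 'efedfcbcechbfhdc')
  17 → (0, 'faggbdaghgbdfefedfcbcechbfhdc')
  18 → (17, 'fcbcechbfhdc')
  19 → (14, 'fedfcbcechbfhdc')
  20 → (12, 'fefedfcbcechbfhdc')
  21 → (25, 'fhdc')
  22 → (3, 'gbdaghgbdfefedfcbcechbfhdc')
  23 → (9, 'gbdfefedfcbcechbfhdc')
  24 → (2, 'ggbdaghgbdfefedfcbcechbfhdc')
  25 → (7, 'ghgbdfefedfcbcechbfhdc')
  26 → (23, 'hbfhdc')
  27 → (26, 'hdc')
  28 → (8, 'hgbdfefedfcbcechbfhdc')

SA = [1, 6, 19, 4, 10, 24, 28, 18, 20, 22, 5, 27, 16, 11, 21, 15, 13, 0, 17, 14, 12, 25, 3, 9, 2, 7, 23, 26, 8]
[i] adj suffixes → lcp
  [1] 1/6 → 2 ('ag')
  [2] 6/19 → 0 ('')
  [3] 19/4 → 1 ('b')
  [4] 4/10 → 2 ('bd')
  [5] 10/24 → 1 ('b')
  [6] 24/28 → 0 ('')
  [7] 28/18 → 1 ('c')
  [8] 18/20 → 1 ('c')
  [9] 20/22 → 1 ('c')
  [10] 22/5 → 0 ('')
  [11] 5/27 → 1 ('d')
  [12] 27/16 → 1 ('d')
  [13] 16/11 → 2 ('df')
  [14] 11/21 → 0 ('')
  [15] 21/15 → 1 ('e')
  [16] 15/13 → 1 ('e')
  [17] 13/0 → 0 ('')
  [18] 0/17 → 1 ('f')
  [19] 17/14 → 1 ('f')
  [20] 14/12 → 2 ('fe')
  [21] 12/25 → 1 ('f')
  [22] 25/3 → 0 ('')
  [23] 3/9 → 3 ('gbd')
  [24] 9/2 → 1 ('g')
  [25] 2/7 → 1 ('g')
  [26] 7/23 → 0 ('')
  [27] 23/26 → 1 ('h')
  [28] 26/8 → 1 ('h')

n(n+1)/2 = 29·30/2 = 435
Σ LCP = 0 + 2 + 0 + 1 + 2 + 1 + 0 + 1 + 1 + 1 + 0 + 1 + 1 + 2 + 0 + 1 + 1 + 0 + 1 + 1 + 2 + 1 + 0 + 3 + 1 + 1 + 0 + 1 + 1 = 27
distinct = 435 − 27 = 408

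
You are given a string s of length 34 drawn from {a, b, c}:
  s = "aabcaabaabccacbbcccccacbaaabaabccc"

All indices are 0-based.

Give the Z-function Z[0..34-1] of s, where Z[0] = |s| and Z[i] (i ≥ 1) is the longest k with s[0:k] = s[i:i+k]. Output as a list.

Z[0]=34
i=1: outside box; Z[1]=1 scan→box=[1,2)
i=2: outside box; Z[2]=0
i=3: outside box; Z[3]=0
i=4: outside box; Z[4]=3 scan→box=[4,7)
i=5: min(r-i=2, Z[1]=1)=1; Z[5]=1
i=6: min(r-i=1, Z[2]=0)=0; Z[6]=0
i=7: outside box; Z[7]=4 scan→box=[7,11)
i=8: min(r-i=3, Z[1]=1)=1; Z[8]=1
i=9: min(r-i=2, Z[2]=0)=0; Z[9]=0
i=10: min(r-i=1, Z[3]=0)=0; Z[10]=0
i=11: outside box; Z[11]=0
i=12: outside box; Z[12]=1 scan→box=[12,13)
i=13: outside box; Z[13]=0
i=14: outside box; Z[14]=0
i=15: outside box; Z[15]=0
i=16: outside box; Z[16]=0
i=17: outside box; Z[17]=0
i=18: outside box; Z[18]=0
i=19: outside box; Z[19]=0
i=20: outside box; Z[20]=0
i=21: outside box; Z[21]=1 scan→box=[21,22)
i=22: outside box; Z[22]=0
i=23: outside box; Z[23]=0
i=24: outside box; Z[24]=2 scan→box=[24,26)
i=25: min(r-i=1, Z[1]=1)=1; Z[25]=3 scan→box=[25,28)
i=26: min(r-i=2, Z[1]=1)=1; Z[26]=1
i=27: min(r-i=1, Z[2]=0)=0; Z[27]=0
i=28: outside box; Z[28]=4 scan→box=[28,32)
i=29: min(r-i=3, Z[1]=1)=1; Z[29]=1
i=30: min(r-i=2, Z[2]=0)=0; Z[30]=0
i=31: min(r-i=1, Z[3]=0)=0; Z[31]=0
i=32: outside box; Z[32]=0
i=33: outside box; Z[33]=0

[34, 1, 0, 0, 3, 1, 0, 4, 1, 0, 0, 0, 1, 0, 0, 0, 0, 0, 0, 0, 0, 1, 0, 0, 2, 3, 1, 0, 4, 1, 0, 0, 0, 0]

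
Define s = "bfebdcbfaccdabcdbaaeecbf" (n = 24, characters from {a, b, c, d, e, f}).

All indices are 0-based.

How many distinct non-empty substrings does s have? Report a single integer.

277

rank | idx | suffix
   0 |  17 | aaeecbf
   1 |  12 | abcdbaaeecbf
   2 |   8 | accdabcdbaaeecbf
   3 |  18 | aeecbf
   4 |  16 | baaeecbf
   5 |  13 | bcdbaaeecbf
   6 |   3 | bdcbfaccdabcdbaaeecbf
   7 |  22 | bf
   8 |   6 | bfaccdabcdbaaeecbf
   9 |   0 | bfebdcbfaccdabcdbaaeecbf
  10 |  21 | cbf
  11 |   5 | cbfaccdabcdbaaeecbf
  12 |   9 | ccdabcdbaaeecbf
  13 |  10 | cdabcdbaaeecbf
  14 |  14 | cdbaaeecbf
  15 |  11 | dabcdbaaeecbf
  16 |  15 | dbaaeecbf
  17 |   4 | dcbfaccdabcdbaaeecbf
  18 |   2 | ebdcbfaccdabcdbaaeecbf
  19 |  20 | ecbf
  20 |  19 | eecbf
  21 |  23 | f
  22 |   7 | faccdabcdbaaeecbf
  23 |   1 | febdcbfaccdabcdbaaeecbf

SA = [17, 12, 8, 18, 16, 13, 3, 22, 6, 0, 21, 5, 9, 10, 14, 11, 15, 4, 2, 20, 19, 23, 7, 1]
[i] adj suffixes → lcp
  [1] 17/12 → 1 ('a')
  [2] 12/8 → 1 ('a')
  [3] 8/18 → 1 ('a')
  [4] 18/16 → 0 ('')
  [5] 16/13 → 1 ('b')
  [6] 13/3 → 1 ('b')
  [7] 3/22 → 1 ('b')
  [8] 22/6 → 2 ('bf')
  [9] 6/0 → 2 ('bf')
  [10] 0/21 → 0 ('')
  [11] 21/5 → 3 ('cbf')
  [12] 5/9 → 1 ('c')
  [13] 9/10 → 1 ('c')
  [14] 10/14 → 2 ('cd')
  [15] 14/11 → 0 ('')
  [16] 11/15 → 1 ('d')
  [17] 15/4 → 1 ('d')
  [18] 4/2 → 0 ('')
  [19] 2/20 → 1 ('e')
  [20] 20/19 → 1 ('e')
  [21] 19/23 → 0 ('')
  [22] 23/7 → 1 ('f')
  [23] 7/1 → 1 ('f')

n(n+1)/2 = 24·25/2 = 300
Σ LCP = 0 + 1 + 1 + 1 + 0 + 1 + 1 + 1 + 2 + 2 + 0 + 3 + 1 + 1 + 2 + 0 + 1 + 1 + 0 + 1 + 1 + 0 + 1 + 1 = 23
distinct = 300 − 23 = 277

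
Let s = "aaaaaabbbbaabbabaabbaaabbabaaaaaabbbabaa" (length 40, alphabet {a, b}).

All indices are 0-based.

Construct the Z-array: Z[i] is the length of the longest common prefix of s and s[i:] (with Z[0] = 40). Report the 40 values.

Z[0]=40
i=1: i≥r, start 0; Z[1]=5 grow→box=[1,6)
i=2: min(r-i=4, Z[1]=5)=4; Z[2]=4
i=3: min(r-i=3, Z[2]=4)=3; Z[3]=3
i=4: min(r-i=2, Z[3]=3)=2; Z[4]=2
i=5: min(r-i=1, Z[4]=2)=1; Z[5]=1
i=6: i≥r, start 0; Z[6]=0
i=7: i≥r, start 0; Z[7]=0
i=8: i≥r, start 0; Z[8]=0
i=9: i≥r, start 0; Z[9]=0
i=10: i≥r, start 0; Z[10]=2 grow→box=[10,12)
i=11: min(r-i=1, Z[1]=5)=1; Z[11]=1
i=12: i≥r, start 0; Z[12]=0
i=13: i≥r, start 0; Z[13]=0
i=14: i≥r, start 0; Z[14]=1 grow→box=[14,15)
i=15: i≥r, start 0; Z[15]=0
i=16: i≥r, start 0; Z[16]=2 grow→box=[16,18)
i=17: min(r-i=1, Z[1]=5)=1; Z[17]=1
i=18: i≥r, start 0; Z[18]=0
i=19: i≥r, start 0; Z[19]=0
i=20: i≥r, start 0; Z[20]=3 grow→box=[20,23)
i=21: min(r-i=2, Z[1]=5)=2; Z[21]=2
i=22: min(r-i=1, Z[2]=4)=1; Z[22]=1
i=23: i≥r, start 0; Z[23]=0
i=24: i≥r, start 0; Z[24]=0
i=25: i≥r, start 0; Z[25]=1 grow→box=[25,26)
i=26: i≥r, start 0; Z[26]=0
i=27: i≥r, start 0; Z[27]=9 grow→box=[27,36)
i=28: min(r-i=8, Z[1]=5)=5; Z[28]=5
i=29: min(r-i=7, Z[2]=4)=4; Z[29]=4
i=30: min(r-i=6, Z[3]=3)=3; Z[30]=3
i=31: min(r-i=5, Z[4]=2)=2; Z[31]=2
i=32: min(r-i=4, Z[5]=1)=1; Z[32]=1
i=33: min(r-i=3, Z[6]=0)=0; Z[33]=0
i=34: min(r-i=2, Z[7]=0)=0; Z[34]=0
i=35: min(r-i=1, Z[8]=0)=0; Z[35]=0
i=36: i≥r, start 0; Z[36]=1 grow→box=[36,37)
i=37: i≥r, start 0; Z[37]=0
i=38: i≥r, start 0; Z[38]=2 grow→box=[38,40)
i=39: min(r-i=1, Z[1]=5)=1; Z[39]=1

[40, 5, 4, 3, 2, 1, 0, 0, 0, 0, 2, 1, 0, 0, 1, 0, 2, 1, 0, 0, 3, 2, 1, 0, 0, 1, 0, 9, 5, 4, 3, 2, 1, 0, 0, 0, 1, 0, 2, 1]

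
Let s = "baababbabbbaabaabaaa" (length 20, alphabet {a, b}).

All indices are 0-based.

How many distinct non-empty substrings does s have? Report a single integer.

sorted suffixes:
  #0 SA[0]=19  'a'
  #1 SA[1]=18  'aa'
  #2 SA[2]=17  'aaa'
  #3 SA[3]=14  'aabaaa'
  #4 SA[4]=11  'aabaabaaa'
  #5 SA[5]=1  'aababbabbbaabaabaaa'
  #6 SA[6]=15  'abaaa'
  #7 SA[7]=12  'abaabaaa'
  #8 SA[8]=2  'ababbabbbaabaabaaa'
  #9 SA[9]=4  'abbabbbaabaabaaa'
  #10 SA[10]=7  'abbbaabaabaaa'
  #11 SA[11]=16  'baaa'
  #12 SA[12]=13  'baabaaa'
  #13 SA[13]=10  'baabaabaaa'
  #14 SA[14]=0  'baababbabbbaabaabaaa'
  #15 SA[15]=3  'babbabbbaabaabaaa'
  #16 SA[16]=6  'babbbaabaabaaa'
  #17 SA[17]=9  'bbaabaabaaa'
  #18 SA[18]=5  'bbabbbaabaabaaa'
  #19 SA[19]=8  'bbbaabaabaaa'

SA = [19, 18, 17, 14, 11, 1, 15, 12, 2, 4, 7, 16, 13, 10, 0, 3, 6, 9, 5, 8]
rank  pair      lcp
   1  s[19:],s[18:]  1  'a'
   2  s[18:],s[17:]  2  'aa'
   3  s[17:],s[14:]  2  'aa'
   4  s[14:],s[11:]  5  'aabaa'
   5  s[11:],s[1:]  4  'aaba'
   6  s[1:],s[15:]  1  'a'
   7  s[15:],s[12:]  4  'abaa'
   8  s[12:],s[2:]  3  'aba'
   9  s[2:],s[4:]  2  'ab'
  10  s[4:],s[7:]  3  'abb'
  11  s[7:],s[16:]  0  ''
  12  s[16:],s[13:]  3  'baa'
  13  s[13:],s[10:]  6  'baabaa'
  14  s[10:],s[0:]  5  'baaba'
  15  s[0:],s[3:]  2  'ba'
  16  s[3:],s[6:]  4  'babb'
  17  s[6:],s[9:]  1  'b'
  18  s[9:],s[5:]  3  'bba'
  19  s[5:],s[8:]  2  'bb'

n(n+1)/2 = 20·21/2 = 210
Σ LCP = 0 + 1 + 2 + 2 + 5 + 4 + 1 + 4 + 3 + 2 + 3 + 0 + 3 + 6 + 5 + 2 + 4 + 1 + 3 + 2 = 53
distinct = 210 − 53 = 157

157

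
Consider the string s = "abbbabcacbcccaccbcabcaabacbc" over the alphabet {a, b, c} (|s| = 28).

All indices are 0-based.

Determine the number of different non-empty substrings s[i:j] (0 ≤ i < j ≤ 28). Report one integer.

sorted suffixes:
  #0 SA[0]=21  'aabacbc'
  #1 SA[1]=22  'abacbc'
  #2 SA[2]=0  'abbbabcacbcccaccbcabcaabacbc'
  #3 SA[3]=18  'abcaabacbc'
  #4 SA[4]=4  'abcacbcccaccbcabcaabacbc'
  #5 SA[5]=24  'acbc'
  #6 SA[6]=7  'acbcccaccbcabcaabacbc'
  #7 SA[7]=13  'accbcabcaabacbc'
  #8 SA[8]=3  'babcacbcccaccbcabcaabacbc'
  #9 SA[9]=23  'bacbc'
  #10 SA[10]=2  'bbabcacbcccaccbcabcaabacbc'
  #11 SA[11]=1  'bbbabcacbcccaccbcabcaabacbc'
  #12 SA[12]=26  'bc'
  #13 SA[13]=19  'bcaabacbc'
  #14 SA[14]=16  'bcabcaabacbc'
  #15 SA[15]=5  'bcacbcccaccbcabcaabacbc'
  #16 SA[16]=9  'bcccaccbcabcaabacbc'
  #17 SA[17]=27  'c'
  #18 SA[18]=20  'caabacbc'
  #19 SA[19]=17  'cabcaabacbc'
  #20 SA[20]=6  'cacbcccaccbcabcaabacbc'
  #21 SA[21]=12  'caccbcabcaabacbc'
  #22 SA[22]=25  'cbc'
  #23 SA[23]=15  'cbcabcaabacbc'
  #24 SA[24]=8  'cbcccaccbcabcaabacbc'
  #25 SA[25]=11  'ccaccbcabcaabacbc'
  #26 SA[26]=14  'ccbcabcaabacbc'
  #27 SA[27]=10  'cccaccbcabcaabacbc'

SA = [21, 22, 0, 18, 4, 24, 7, 13, 3, 23, 2, 1, 26, 19, 16, 5, 9, 27, 20, 17, 6, 12, 25, 15, 8, 11, 14, 10]
[i] adj suffixes → lcp
  [1] 21/22 → 1 ('a')
  [2] 22/0 → 2 ('ab')
  [3] 0/18 → 2 ('ab')
  [4] 18/4 → 4 ('abca')
  [5] 4/24 → 1 ('a')
  [6] 24/7 → 4 ('acbc')
  [7] 7/13 → 2 ('ac')
  [8] 13/3 → 0 ('')
  [9] 3/23 → 2 ('ba')
  [10] 23/2 → 1 ('b')
  [11] 2/1 → 2 ('bb')
  [12] 1/26 → 1 ('b')
  [13] 26/19 → 2 ('bc')
  [14] 19/16 → 3 ('bca')
  [15] 16/5 → 3 ('bca')
  [16] 5/9 → 2 ('bc')
  [17] 9/27 → 0 ('')
  [18] 27/20 → 1 ('c')
  [19] 20/17 → 2 ('ca')
  [20] 17/6 → 2 ('ca')
  [21] 6/12 → 3 ('cac')
  [22] 12/25 → 1 ('c')
  [23] 25/15 → 3 ('cbc')
  [24] 15/8 → 3 ('cbc')
  [25] 8/11 → 1 ('c')
  [26] 11/14 → 2 ('cc')
  [27] 14/10 → 2 ('cc')

n(n+1)/2 = 28·29/2 = 406
Σ LCP = 0 + 1 + 2 + 2 + 4 + 1 + 4 + 2 + 0 + 2 + 1 + 2 + 1 + 2 + 3 + 3 + 2 + 0 + 1 + 2 + 2 + 3 + 1 + 3 + 3 + 1 + 2 + 2 = 52
distinct = 406 − 52 = 354

354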